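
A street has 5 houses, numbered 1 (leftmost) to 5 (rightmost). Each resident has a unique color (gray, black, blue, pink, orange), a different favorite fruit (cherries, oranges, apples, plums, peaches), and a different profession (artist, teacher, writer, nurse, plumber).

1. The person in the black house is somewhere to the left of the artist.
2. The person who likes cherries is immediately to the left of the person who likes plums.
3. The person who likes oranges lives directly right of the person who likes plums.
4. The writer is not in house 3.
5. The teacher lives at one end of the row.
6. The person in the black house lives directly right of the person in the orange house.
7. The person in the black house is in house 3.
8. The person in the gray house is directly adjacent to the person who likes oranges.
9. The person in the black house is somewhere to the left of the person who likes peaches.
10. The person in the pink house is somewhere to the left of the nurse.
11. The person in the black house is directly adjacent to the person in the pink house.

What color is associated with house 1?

blue

Clue 7: the person in the black house is in house 3.
From clue 6, the person in the orange house must be in house 2.
That leaves blue as the color for house 1.
House 5 color: only gray fits.
Clue 8 places the person who likes oranges in house 4.
From clue 10, the nurse must be in house 5.
The only color still possible for house 4 is pink.
The only favorite fruit still possible for house 5 is peaches.
House 3 profession: only plumber fits.
From clue 3, the person who likes plums must be in house 3.
So house 1 gets teacher for profession.
So house 2 gets writer for profession.
House 4's profession must be artist (nothing else left).
Clue 2 places the person who likes cherries in house 2.
So house 1 gets apples for favorite fruit.
So: house 1 = blue/apples/teacher, house 2 = orange/cherries/writer, house 3 = black/plums/plumber, house 4 = pink/oranges/artist, house 5 = gray/peaches/nurse.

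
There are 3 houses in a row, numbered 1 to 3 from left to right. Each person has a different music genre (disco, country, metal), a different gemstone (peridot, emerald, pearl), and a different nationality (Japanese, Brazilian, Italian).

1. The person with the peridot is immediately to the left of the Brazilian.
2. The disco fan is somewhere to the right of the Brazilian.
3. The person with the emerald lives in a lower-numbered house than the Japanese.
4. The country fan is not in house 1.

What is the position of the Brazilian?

By clue 2, the disco fan is in house 3.
Clue 2: the Brazilian is in house 2.
That leaves metal as the music genre for house 1.
That leaves country as the music genre for house 2.
House 3 gemstone: only pearl fits.
The only nationality still possible for house 1 is Italian.
House 3 nationality: only Japanese fits.
From clue 1, the person with the peridot must be in house 1.
House 2's gemstone must be emerald (nothing else left).
So: house 1 = metal/peridot/Italian, house 2 = country/emerald/Brazilian, house 3 = disco/pearl/Japanese.

2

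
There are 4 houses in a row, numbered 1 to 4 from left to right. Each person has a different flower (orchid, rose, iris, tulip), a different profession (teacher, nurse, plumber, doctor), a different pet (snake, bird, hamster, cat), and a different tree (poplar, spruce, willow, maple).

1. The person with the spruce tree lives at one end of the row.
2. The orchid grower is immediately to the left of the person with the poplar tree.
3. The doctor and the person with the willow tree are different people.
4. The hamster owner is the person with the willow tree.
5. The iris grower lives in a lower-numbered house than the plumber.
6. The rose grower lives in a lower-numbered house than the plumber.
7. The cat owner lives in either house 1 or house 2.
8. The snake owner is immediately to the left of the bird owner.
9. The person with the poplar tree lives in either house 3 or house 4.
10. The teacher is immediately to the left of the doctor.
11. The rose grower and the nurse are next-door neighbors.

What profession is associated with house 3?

That leaves tulip as the flower for house 4.
The orchid grower is narrowed to house 2 or 3; consider each.
Placing it in house 2 leads to a contradiction, so it's in house 3.
The person with the poplar tree is in house 4 (clue 2).
The only tree still possible for house 1 is spruce.
House 4's pet must be bird (nothing else left).
Clue 8 places the snake owner in house 3.
That leaves cat as the pet for house 1.
So house 2 gets hamster for pet.
Clue 4 places the person with the willow tree in house 2.
That leaves maple as the tree for house 3.
That leaves nurse as the profession for house 1.
Clue 11: the rose grower is in house 2.
The only flower still possible for house 1 is iris.
The only profession still possible for house 2 is teacher.
Clue 10 places the doctor in house 3.
That leaves plumber as the profession for house 4.
So: house 1 = iris/nurse/cat/spruce, house 2 = rose/teacher/hamster/willow, house 3 = orchid/doctor/snake/maple, house 4 = tulip/plumber/bird/poplar.

doctor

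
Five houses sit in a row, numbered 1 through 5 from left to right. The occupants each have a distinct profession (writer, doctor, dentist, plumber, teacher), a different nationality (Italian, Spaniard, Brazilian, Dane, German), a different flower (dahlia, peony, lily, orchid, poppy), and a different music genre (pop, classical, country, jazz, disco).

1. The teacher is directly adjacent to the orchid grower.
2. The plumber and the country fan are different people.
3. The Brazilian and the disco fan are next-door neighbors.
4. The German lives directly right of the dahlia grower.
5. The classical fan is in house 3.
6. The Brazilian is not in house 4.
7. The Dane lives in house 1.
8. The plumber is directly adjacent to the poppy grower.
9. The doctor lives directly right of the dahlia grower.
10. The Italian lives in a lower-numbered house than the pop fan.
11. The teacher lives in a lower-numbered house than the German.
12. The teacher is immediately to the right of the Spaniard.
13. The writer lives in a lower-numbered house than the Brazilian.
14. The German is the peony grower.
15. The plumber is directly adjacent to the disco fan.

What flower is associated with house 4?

dahlia

By clue 5, the classical fan is in house 3.
Clue 7: the Dane is in house 1.
The doctor is narrowed to house 4 or 5; consider each.
Placing it in house 4 leads to a contradiction, so it's in house 5.
Clue 9: the dahlia grower is in house 4.
So house 5 gets peony for flower.
Clue 4: the German is in house 5.
House 4 nationality: only Italian fits.
The pop fan is in house 5 (clue 10).
The teacher is narrowed to house 3 or 4; consider each.
Placing it in house 3 leads to a contradiction, so it's in house 4.
Clue 1 places the orchid grower in house 3.
Clue 12: the Spaniard is in house 3.
That leaves Brazilian as the nationality for house 2.
By clue 3, the disco fan is in house 1.
Clue 13: the writer is in house 1.
Clue 15 places the plumber in house 2.
House 3's profession must be dentist (nothing else left).
Clue 2 places the country fan in house 4.
Clue 8: the poppy grower is in house 1.
That leaves lily as the flower for house 2.
House 2 music genre: only jazz fits.
So: house 1 = writer/Dane/poppy/disco, house 2 = plumber/Brazilian/lily/jazz, house 3 = dentist/Spaniard/orchid/classical, house 4 = teacher/Italian/dahlia/country, house 5 = doctor/German/peony/pop.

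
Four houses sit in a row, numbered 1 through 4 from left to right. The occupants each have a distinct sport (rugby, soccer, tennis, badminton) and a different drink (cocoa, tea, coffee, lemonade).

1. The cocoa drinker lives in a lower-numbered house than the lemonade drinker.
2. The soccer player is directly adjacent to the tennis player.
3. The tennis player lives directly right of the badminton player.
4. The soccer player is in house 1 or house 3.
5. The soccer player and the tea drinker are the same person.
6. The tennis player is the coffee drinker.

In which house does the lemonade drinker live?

The badminton player is narrowed to house 1 or 3; consider each.
Placing it in house 3 leads to a contradiction, so it's in house 1.
The tennis player is in house 2 (clue 3).
The coffee drinker is in house 2 (clue 6).
House 4's sport must be rugby (nothing else left).
The only drink still possible for house 4 is lemonade.
From clue 5, the tea drinker must be in house 3.
That leaves soccer as the sport for house 3.
That leaves cocoa as the drink for house 1.
So: house 1 = badminton/cocoa, house 2 = tennis/coffee, house 3 = soccer/tea, house 4 = rugby/lemonade.

4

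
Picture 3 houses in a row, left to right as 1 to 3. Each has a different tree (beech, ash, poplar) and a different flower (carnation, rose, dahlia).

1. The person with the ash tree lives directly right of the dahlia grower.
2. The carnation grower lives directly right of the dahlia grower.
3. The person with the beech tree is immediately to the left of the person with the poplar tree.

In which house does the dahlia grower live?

House 1 tree: only beech fits.
By clue 3, the person with the poplar tree is in house 2.
So house 3 gets ash for tree.
The dahlia grower is in house 2 (clue 1).
By clue 2, the carnation grower is in house 3.
The only flower still possible for house 1 is rose.
So: house 1 = beech/rose, house 2 = poplar/dahlia, house 3 = ash/carnation.

2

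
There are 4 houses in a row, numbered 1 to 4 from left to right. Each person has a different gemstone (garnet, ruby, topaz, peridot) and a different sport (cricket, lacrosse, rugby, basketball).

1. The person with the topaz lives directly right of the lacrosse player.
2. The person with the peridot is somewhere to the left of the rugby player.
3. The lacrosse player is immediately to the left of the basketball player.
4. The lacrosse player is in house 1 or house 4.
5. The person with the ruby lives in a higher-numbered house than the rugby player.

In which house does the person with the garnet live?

By clue 4, the lacrosse player is in house 1.
Clue 1 places the person with the topaz in house 2.
The basketball player is in house 2 (clue 3).
So house 1 gets peridot for gemstone.
The only sport still possible for house 4 is cricket.
Clue 5: the person with the ruby is in house 4.
House 3 gemstone: only garnet fits.
House 3's sport must be rugby (nothing else left).
So: house 1 = peridot/lacrosse, house 2 = topaz/basketball, house 3 = garnet/rugby, house 4 = ruby/cricket.

3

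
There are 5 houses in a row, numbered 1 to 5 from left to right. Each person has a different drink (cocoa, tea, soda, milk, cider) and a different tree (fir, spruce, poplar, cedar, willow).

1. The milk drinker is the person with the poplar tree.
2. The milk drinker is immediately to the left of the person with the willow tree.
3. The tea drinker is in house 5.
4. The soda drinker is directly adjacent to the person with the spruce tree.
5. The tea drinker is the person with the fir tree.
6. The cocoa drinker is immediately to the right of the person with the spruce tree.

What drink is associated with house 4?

The tea drinker is in house 5 (clue 3).
Clue 5: the person with the fir tree is in house 5.
The cocoa drinker is narrowed to house 2 or 3 or 4; consider each.
Placing it in house 2 and house 3 leads to a contradiction, so it's in house 4.
From clue 6, the person with the spruce tree must be in house 3.
Clue 2 places the milk drinker in house 1.
The person with the willow tree is in house 2 (clue 2).
From clue 4, the soda drinker must be in house 2.
So house 3 gets cider for drink.
That leaves cedar as the tree for house 4.
That leaves poplar as the tree for house 1.
So: house 1 = milk/poplar, house 2 = soda/willow, house 3 = cider/spruce, house 4 = cocoa/cedar, house 5 = tea/fir.

cocoa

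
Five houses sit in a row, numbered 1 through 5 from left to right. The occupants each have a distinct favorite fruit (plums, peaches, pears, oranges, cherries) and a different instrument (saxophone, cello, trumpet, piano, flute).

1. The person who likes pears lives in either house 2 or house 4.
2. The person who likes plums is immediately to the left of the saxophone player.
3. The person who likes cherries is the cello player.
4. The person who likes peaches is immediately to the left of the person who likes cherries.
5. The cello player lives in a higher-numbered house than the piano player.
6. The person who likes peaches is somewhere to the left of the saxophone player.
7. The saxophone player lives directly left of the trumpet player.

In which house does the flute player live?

That leaves oranges as the favorite fruit for house 5.
The person who likes pears is narrowed to house 2 or 4; consider each.
Placing it in house 2 leads to a contradiction, so it's in house 4.
The person who likes cherries is narrowed to house 2 or 3; consider each.
Placing it in house 3 leads to a contradiction, so it's in house 2.
Clue 3: the cello player is in house 2.
From clue 4, the person who likes peaches must be in house 1.
Clue 5 places the piano player in house 1.
So house 3 gets plums for favorite fruit.
Clue 2: the saxophone player is in house 4.
Clue 7: the trumpet player is in house 5.
The only instrument still possible for house 3 is flute.
So: house 1 = peaches/piano, house 2 = cherries/cello, house 3 = plums/flute, house 4 = pears/saxophone, house 5 = oranges/trumpet.

3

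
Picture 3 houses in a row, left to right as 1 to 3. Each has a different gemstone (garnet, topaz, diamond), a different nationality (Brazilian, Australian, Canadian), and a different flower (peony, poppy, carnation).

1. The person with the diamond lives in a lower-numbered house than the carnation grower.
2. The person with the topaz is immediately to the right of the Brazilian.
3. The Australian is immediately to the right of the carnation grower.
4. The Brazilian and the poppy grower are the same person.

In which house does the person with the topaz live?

2

By clue 3, the Australian is in house 3.
By clue 3, the carnation grower is in house 2.
The only flower still possible for house 3 is peony.
By clue 1, the person with the diamond is in house 1.
The Brazilian is in house 1 (clue 4).
House 2's nationality must be Canadian (nothing else left).
House 1 flower: only poppy fits.
The person with the topaz is in house 2 (clue 2).
House 3's gemstone must be garnet (nothing else left).
So: house 1 = diamond/Brazilian/poppy, house 2 = topaz/Canadian/carnation, house 3 = garnet/Australian/peony.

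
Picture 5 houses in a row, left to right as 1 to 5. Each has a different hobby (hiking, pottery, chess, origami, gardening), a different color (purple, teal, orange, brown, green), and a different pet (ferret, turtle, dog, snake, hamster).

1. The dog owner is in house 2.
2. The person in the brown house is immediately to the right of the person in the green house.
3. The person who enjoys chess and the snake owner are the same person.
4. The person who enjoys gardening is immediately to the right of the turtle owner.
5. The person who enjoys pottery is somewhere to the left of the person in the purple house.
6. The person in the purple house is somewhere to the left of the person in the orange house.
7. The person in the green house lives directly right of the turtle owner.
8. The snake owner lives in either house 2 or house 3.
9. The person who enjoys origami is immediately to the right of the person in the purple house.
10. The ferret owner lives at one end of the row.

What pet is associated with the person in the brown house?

From clue 1, the dog owner must be in house 2.
So house 1 gets teal for color.
So house 3 gets snake for pet.
House 4 pet: only hamster fits.
That leaves ferret as the pet for house 5.
Clue 3: the person who enjoys chess is in house 3.
Clue 4 places the person who enjoys gardening in house 2.
From clue 7, the person in the green house must be in house 2.
So house 1 gets turtle for pet.
From clue 2, the person in the brown house must be in house 3.
So house 1 gets pottery for hobby.
So house 5 gets orange for color.
Clue 9 places the person who enjoys origami in house 5.
The only hobby still possible for house 4 is hiking.
So house 4 gets purple for color.
So: house 1 = pottery/teal/turtle, house 2 = gardening/green/dog, house 3 = chess/brown/snake, house 4 = hiking/purple/hamster, house 5 = origami/orange/ferret.

snake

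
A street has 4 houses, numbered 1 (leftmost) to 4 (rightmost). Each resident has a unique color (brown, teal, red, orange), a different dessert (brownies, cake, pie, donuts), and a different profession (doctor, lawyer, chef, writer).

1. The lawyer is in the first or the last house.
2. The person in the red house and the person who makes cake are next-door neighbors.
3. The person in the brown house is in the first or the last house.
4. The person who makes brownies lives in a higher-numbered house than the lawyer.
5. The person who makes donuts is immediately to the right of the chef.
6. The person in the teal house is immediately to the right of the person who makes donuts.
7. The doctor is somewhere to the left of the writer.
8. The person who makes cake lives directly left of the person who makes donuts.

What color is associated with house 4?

teal

From clue 4, the lawyer must be in house 1.
House 4's profession must be writer (nothing else left).
By clue 5, the person who makes donuts is in house 3.
By clue 5, the chef is in house 2.
Clue 6 places the person in the teal house in house 4.
Clue 8 places the person who makes cake in house 2.
So house 1 gets pie for dessert.
House 4's dessert must be brownies (nothing else left).
House 3's profession must be doctor (nothing else left).
House 1 color: only brown fits.
House 2's color must be orange (nothing else left).
House 3 color: only red fits.
So: house 1 = brown/pie/lawyer, house 2 = orange/cake/chef, house 3 = red/donuts/doctor, house 4 = teal/brownies/writer.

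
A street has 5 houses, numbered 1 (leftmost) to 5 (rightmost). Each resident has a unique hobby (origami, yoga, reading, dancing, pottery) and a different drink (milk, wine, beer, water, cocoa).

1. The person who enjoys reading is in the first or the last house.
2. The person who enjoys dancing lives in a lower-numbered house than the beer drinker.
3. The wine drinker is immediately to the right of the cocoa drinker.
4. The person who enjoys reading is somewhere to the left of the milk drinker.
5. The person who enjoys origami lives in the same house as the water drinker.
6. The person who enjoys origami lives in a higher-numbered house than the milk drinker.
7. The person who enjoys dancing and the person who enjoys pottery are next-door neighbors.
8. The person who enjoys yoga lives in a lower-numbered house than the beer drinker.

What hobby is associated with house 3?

Clue 4: the person who enjoys reading is in house 1.
House 1 drink: only cocoa fits.
From clue 3, the wine drinker must be in house 2.
The person who enjoys origami is narrowed to house 4 or 5; consider each.
Placing it in house 4 leads to a contradiction, so it's in house 5.
Clue 5: the water drinker is in house 5.
House 4 hobby: only pottery fits.
Clue 7 places the person who enjoys dancing in house 3.
House 2's hobby must be yoga (nothing else left).
By clue 2, the beer drinker is in house 4.
So house 3 gets milk for drink.
So: house 1 = reading/cocoa, house 2 = yoga/wine, house 3 = dancing/milk, house 4 = pottery/beer, house 5 = origami/water.

dancing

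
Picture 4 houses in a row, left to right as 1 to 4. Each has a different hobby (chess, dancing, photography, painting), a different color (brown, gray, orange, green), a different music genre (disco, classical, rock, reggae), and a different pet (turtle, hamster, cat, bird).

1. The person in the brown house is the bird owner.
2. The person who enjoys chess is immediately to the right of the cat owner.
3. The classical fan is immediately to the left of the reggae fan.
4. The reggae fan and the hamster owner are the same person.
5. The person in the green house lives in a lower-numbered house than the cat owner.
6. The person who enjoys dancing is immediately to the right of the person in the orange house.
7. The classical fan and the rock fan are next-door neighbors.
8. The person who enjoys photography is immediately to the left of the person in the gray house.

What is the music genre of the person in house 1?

rock

The person who enjoys chess is narrowed to house 3 or 4; consider each.
Placing it in house 4 leads to a contradiction, so it's in house 3.
Clue 2 places the cat owner in house 2.
By clue 5, the person in the green house is in house 1.
By clue 6, the person who enjoys dancing is in house 4.
The person in the orange house is in house 3 (clue 6).
So house 2 gets gray for color.
House 4's color must be brown (nothing else left).
House 1 pet: only turtle fits.
By clue 1, the bird owner is in house 4.
Clue 8 places the person who enjoys photography in house 1.
House 2's hobby must be painting (nothing else left).
The only pet still possible for house 3 is hamster.
The reggae fan is in house 3 (clue 4).
The rock fan is in house 1 (clue 7).
House 2 music genre: only classical fits.
So house 4 gets disco for music genre.
So: house 1 = photography/green/rock/turtle, house 2 = painting/gray/classical/cat, house 3 = chess/orange/reggae/hamster, house 4 = dancing/brown/disco/bird.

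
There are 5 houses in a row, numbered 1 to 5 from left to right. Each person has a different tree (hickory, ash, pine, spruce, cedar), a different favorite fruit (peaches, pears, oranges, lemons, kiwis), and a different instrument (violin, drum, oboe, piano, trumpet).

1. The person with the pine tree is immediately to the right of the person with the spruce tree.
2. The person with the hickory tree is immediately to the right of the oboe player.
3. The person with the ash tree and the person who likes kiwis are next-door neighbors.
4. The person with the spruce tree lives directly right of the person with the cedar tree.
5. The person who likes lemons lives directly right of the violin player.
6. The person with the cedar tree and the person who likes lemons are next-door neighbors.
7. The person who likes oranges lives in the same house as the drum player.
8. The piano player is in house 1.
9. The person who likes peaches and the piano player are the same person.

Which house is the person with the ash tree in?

1

Clue 8: the piano player is in house 1.
From clue 9, the person who likes peaches must be in house 1.
House 1's tree must be ash (nothing else left).
From clue 3, the person who likes kiwis must be in house 2.
House 2's tree must be cedar (nothing else left).
The person with the spruce tree is in house 3 (clue 4).
From clue 6, the person who likes lemons must be in house 3.
Clue 1: the person with the pine tree is in house 4.
The violin player is in house 2 (clue 5).
The only tree still possible for house 5 is hickory.
By clue 2, the oboe player is in house 4.
So house 3 gets trumpet for instrument.
House 5's instrument must be drum (nothing else left).
The person who likes oranges is in house 5 (clue 7).
House 4 favorite fruit: only pears fits.
So: house 1 = ash/peaches/piano, house 2 = cedar/kiwis/violin, house 3 = spruce/lemons/trumpet, house 4 = pine/pears/oboe, house 5 = hickory/oranges/drum.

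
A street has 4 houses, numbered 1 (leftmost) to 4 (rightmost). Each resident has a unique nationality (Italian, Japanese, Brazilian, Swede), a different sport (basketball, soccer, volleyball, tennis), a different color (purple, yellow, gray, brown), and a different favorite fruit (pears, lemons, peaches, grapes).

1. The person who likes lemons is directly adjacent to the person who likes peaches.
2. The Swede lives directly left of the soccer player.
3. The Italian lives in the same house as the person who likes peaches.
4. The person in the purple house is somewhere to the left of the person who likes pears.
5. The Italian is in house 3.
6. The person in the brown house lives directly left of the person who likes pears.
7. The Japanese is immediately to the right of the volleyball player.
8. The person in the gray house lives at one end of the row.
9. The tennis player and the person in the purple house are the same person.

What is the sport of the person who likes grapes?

tennis

Clue 5 places the Italian in house 3.
Clue 3 places the person who likes peaches in house 3.
That leaves basketball as the sport for house 4.
House 1's favorite fruit must be grapes (nothing else left).
The Japanese is narrowed to house 2 or 4; consider each.
Placing it in house 2 leads to a contradiction, so it's in house 4.
By clue 7, the volleyball player is in house 3.
That leaves tennis as the sport for house 1.
House 2's sport must be soccer (nothing else left).
Clue 2: the Swede is in house 1.
Clue 9 places the person in the purple house in house 1.
That leaves Brazilian as the nationality for house 2.
House 2's color must be yellow (nothing else left).
House 3's color must be brown (nothing else left).
The only color still possible for house 4 is gray.
Clue 6 places the person who likes pears in house 4.
House 2 favorite fruit: only lemons fits.
So: house 1 = Swede/tennis/purple/grapes, house 2 = Brazilian/soccer/yellow/lemons, house 3 = Italian/volleyball/brown/peaches, house 4 = Japanese/basketball/gray/pears.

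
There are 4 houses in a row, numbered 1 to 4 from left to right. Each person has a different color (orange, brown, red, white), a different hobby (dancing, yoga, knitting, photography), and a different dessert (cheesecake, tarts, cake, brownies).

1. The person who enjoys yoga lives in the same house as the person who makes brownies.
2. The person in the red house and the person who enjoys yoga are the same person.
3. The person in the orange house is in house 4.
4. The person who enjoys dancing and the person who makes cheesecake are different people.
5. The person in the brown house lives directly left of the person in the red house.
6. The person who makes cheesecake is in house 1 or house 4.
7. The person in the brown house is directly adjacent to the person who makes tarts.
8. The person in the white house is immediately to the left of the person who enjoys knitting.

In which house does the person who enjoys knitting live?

2

From clue 3, the person in the orange house must be in house 4.
The person in the brown house is narrowed to house 1 or 2; consider each.
Placing it in house 1 leads to a contradiction, so it's in house 2.
By clue 5, the person in the red house is in house 3.
The only color still possible for house 1 is white.
By clue 2, the person who enjoys yoga is in house 3.
From clue 8, the person who enjoys knitting must be in house 2.
The person who makes brownies is in house 3 (clue 1).
So house 2 gets cake for dessert.
So house 4 gets cheesecake for dessert.
Clue 4: the person who enjoys dancing is in house 1.
House 4 hobby: only photography fits.
So house 1 gets tarts for dessert.
So: house 1 = white/dancing/tarts, house 2 = brown/knitting/cake, house 3 = red/yoga/brownies, house 4 = orange/photography/cheesecake.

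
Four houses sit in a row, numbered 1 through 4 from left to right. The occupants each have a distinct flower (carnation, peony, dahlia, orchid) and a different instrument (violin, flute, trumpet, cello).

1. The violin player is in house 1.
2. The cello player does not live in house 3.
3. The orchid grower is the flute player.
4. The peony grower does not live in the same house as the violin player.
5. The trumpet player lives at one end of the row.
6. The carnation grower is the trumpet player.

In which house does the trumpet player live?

4

From clue 1, the violin player must be in house 1.
House 2 instrument: only cello fits.
So house 3 gets flute for instrument.
House 4's instrument must be trumpet (nothing else left).
From clue 3, the orchid grower must be in house 3.
The carnation grower is in house 4 (clue 6).
House 1 flower: only dahlia fits.
House 2's flower must be peony (nothing else left).
So: house 1 = dahlia/violin, house 2 = peony/cello, house 3 = orchid/flute, house 4 = carnation/trumpet.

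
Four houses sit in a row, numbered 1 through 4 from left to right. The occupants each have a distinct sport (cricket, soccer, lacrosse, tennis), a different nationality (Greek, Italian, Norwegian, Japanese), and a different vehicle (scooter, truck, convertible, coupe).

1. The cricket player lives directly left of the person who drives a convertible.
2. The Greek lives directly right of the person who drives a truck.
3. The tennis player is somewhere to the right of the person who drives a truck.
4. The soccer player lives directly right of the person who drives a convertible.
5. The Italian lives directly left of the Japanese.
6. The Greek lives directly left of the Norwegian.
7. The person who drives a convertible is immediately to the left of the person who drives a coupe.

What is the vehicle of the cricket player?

So house 1 gets Italian for nationality.
The Japanese is in house 2 (clue 5).
House 4's nationality must be Norwegian (nothing else left).
Clue 2: the person who drives a truck is in house 2.
House 3 nationality: only Greek fits.
House 1 vehicle: only scooter fits.
House 3's vehicle must be convertible (nothing else left).
House 4 vehicle: only coupe fits.
By clue 1, the cricket player is in house 2.
Clue 4 places the soccer player in house 4.
The only sport still possible for house 1 is lacrosse.
That leaves tennis as the sport for house 3.
So: house 1 = lacrosse/Italian/scooter, house 2 = cricket/Japanese/truck, house 3 = tennis/Greek/convertible, house 4 = soccer/Norwegian/coupe.

truck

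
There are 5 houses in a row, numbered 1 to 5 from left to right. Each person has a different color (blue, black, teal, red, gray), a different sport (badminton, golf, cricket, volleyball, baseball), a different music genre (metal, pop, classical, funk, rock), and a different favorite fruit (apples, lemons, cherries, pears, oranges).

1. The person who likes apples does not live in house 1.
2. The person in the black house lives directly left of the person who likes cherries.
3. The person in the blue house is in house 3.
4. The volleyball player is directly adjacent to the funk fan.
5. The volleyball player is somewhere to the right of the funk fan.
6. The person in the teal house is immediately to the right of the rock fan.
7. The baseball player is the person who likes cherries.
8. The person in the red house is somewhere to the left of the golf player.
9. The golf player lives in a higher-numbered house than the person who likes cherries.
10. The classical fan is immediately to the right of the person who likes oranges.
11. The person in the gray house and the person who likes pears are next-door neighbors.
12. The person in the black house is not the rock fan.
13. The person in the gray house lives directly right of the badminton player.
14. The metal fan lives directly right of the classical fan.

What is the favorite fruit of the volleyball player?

oranges

By clue 3, the person in the blue house is in house 3.
The person in the black house is narrowed to house 1 or 2; consider each.
Placing it in house 2 leads to a contradiction, so it's in house 1.
From clue 2, the person who likes cherries must be in house 2.
Clue 7: the baseball player is in house 2.
The only music genre still possible for house 1 is pop.
That leaves metal as the music genre for house 5.
Clue 14 places the classical fan in house 4.
The only music genre still possible for house 2 is funk.
The only music genre still possible for house 3 is rock.
Clue 4: the volleyball player is in house 3.
Clue 6 places the person in the teal house in house 4.
From clue 10, the person who likes oranges must be in house 3.
The only color still possible for house 2 is red.
The only color still possible for house 5 is gray.
Clue 11 places the person who likes pears in house 4.
Clue 13: the badminton player is in house 4.
So house 1 gets cricket for sport.
So house 5 gets golf for sport.
That leaves lemons as the favorite fruit for house 1.
House 5's favorite fruit must be apples (nothing else left).
So: house 1 = black/cricket/pop/lemons, house 2 = red/baseball/funk/cherries, house 3 = blue/volleyball/rock/oranges, house 4 = teal/badminton/classical/pears, house 5 = gray/golf/metal/apples.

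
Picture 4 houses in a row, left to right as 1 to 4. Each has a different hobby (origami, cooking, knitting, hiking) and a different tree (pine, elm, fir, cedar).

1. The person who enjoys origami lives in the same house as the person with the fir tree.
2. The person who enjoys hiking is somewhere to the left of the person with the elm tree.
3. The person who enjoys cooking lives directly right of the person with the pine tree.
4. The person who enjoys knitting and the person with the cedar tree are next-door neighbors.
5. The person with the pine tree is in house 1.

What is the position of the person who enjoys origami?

By clue 5, the person with the pine tree is in house 1.
By clue 3, the person who enjoys cooking is in house 2.
The person who enjoys hiking is narrowed to house 1 or 3; consider each.
Placing it in house 3 leads to a contradiction, so it's in house 1.
The person who enjoys knitting is narrowed to house 3 or 4; consider each.
Placing it in house 4 leads to a contradiction, so it's in house 3.
So house 4 gets origami for hobby.
Clue 1 places the person with the fir tree in house 4.
The only tree still possible for house 2 is cedar.
That leaves elm as the tree for house 3.
So: house 1 = hiking/pine, house 2 = cooking/cedar, house 3 = knitting/elm, house 4 = origami/fir.

4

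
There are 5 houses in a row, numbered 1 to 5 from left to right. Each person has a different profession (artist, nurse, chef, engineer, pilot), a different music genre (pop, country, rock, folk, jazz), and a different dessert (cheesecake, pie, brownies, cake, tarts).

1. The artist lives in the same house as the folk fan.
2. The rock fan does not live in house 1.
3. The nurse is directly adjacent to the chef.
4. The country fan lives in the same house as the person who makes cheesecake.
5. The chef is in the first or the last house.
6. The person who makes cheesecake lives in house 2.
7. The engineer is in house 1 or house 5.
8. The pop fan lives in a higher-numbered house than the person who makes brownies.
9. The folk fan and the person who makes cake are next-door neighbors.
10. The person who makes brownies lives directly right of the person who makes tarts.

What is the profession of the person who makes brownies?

The person who makes cheesecake is in house 2 (clue 6).
The country fan is in house 2 (clue 4).
The person who makes brownies is in house 4 (clue 10).
Clue 10: the person who makes tarts is in house 3.
That leaves jazz as the music genre for house 1.
By clue 8, the pop fan is in house 5.
Clue 9 places the folk fan in house 4.
By clue 9, the person who makes cake is in house 5.
So house 3 gets rock for music genre.
That leaves pie as the dessert for house 1.
The artist is in house 4 (clue 1).
That leaves nurse as the profession for house 2.
The only profession still possible for house 3 is pilot.
The chef is in house 1 (clue 3).
So house 5 gets engineer for profession.
So: house 1 = chef/jazz/pie, house 2 = nurse/country/cheesecake, house 3 = pilot/rock/tarts, house 4 = artist/folk/brownies, house 5 = engineer/pop/cake.

artist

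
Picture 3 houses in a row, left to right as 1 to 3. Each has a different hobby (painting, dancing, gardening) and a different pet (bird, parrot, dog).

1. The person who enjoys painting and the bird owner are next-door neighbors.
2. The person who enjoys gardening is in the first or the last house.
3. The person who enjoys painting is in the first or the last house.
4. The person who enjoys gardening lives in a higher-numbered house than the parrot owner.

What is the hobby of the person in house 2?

dancing

By clue 4, the person who enjoys gardening is in house 3.
That leaves dancing as the hobby for house 2.
From clue 1, the bird owner must be in house 2.
The only hobby still possible for house 1 is painting.
House 1's pet must be parrot (nothing else left).
The only pet still possible for house 3 is dog.
So: house 1 = painting/parrot, house 2 = dancing/bird, house 3 = gardening/dog.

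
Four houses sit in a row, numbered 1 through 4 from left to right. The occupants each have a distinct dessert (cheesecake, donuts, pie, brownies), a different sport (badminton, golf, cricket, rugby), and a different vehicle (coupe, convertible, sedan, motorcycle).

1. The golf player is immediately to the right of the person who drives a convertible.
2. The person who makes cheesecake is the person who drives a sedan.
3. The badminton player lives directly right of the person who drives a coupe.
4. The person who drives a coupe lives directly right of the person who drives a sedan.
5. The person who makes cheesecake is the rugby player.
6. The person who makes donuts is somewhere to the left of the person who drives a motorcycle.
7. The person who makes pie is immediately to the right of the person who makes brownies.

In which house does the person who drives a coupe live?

2

That leaves motorcycle as the vehicle for house 4.
The only dessert still possible for house 4 is pie.
Clue 7 places the person who makes brownies in house 3.
The person who makes cheesecake is narrowed to house 1 or 2; consider each.
Placing it in house 2 leads to a contradiction, so it's in house 1.
By clue 2, the person who drives a sedan is in house 1.
Clue 4: the person who drives a coupe is in house 2.
Clue 5 places the rugby player in house 1.
So house 2 gets donuts for dessert.
The only vehicle still possible for house 3 is convertible.
From clue 1, the golf player must be in house 4.
From clue 3, the badminton player must be in house 3.
House 2 sport: only cricket fits.
So: house 1 = cheesecake/rugby/sedan, house 2 = donuts/cricket/coupe, house 3 = brownies/badminton/convertible, house 4 = pie/golf/motorcycle.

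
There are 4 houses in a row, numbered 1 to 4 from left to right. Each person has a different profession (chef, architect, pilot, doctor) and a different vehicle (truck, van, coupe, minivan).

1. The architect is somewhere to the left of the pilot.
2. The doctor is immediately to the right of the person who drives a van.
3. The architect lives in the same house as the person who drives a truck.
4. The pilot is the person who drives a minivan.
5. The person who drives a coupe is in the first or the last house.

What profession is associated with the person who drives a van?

The person who drives a coupe is narrowed to house 1 or 4; consider each.
Placing it in house 1 leads to a contradiction, so it's in house 4.
The architect is narrowed to house 1 or 2; consider each.
Placing it in house 2 leads to a contradiction, so it's in house 1.
From clue 3, the person who drives a truck must be in house 1.
The doctor is narrowed to house 3 or 4; consider each.
Placing it in house 3 leads to a contradiction, so it's in house 4.
Clue 2 places the person who drives a van in house 3.
That leaves minivan as the vehicle for house 2.
Clue 4: the pilot is in house 2.
House 3's profession must be chef (nothing else left).
So: house 1 = architect/truck, house 2 = pilot/minivan, house 3 = chef/van, house 4 = doctor/coupe.

chef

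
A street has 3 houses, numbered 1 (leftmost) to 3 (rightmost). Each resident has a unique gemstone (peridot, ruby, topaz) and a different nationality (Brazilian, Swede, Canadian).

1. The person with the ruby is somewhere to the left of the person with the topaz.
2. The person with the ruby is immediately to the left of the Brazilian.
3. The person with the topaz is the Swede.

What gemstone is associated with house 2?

peridot

House 1's nationality must be Canadian (nothing else left).
The person with the ruby is narrowed to house 1 or 2; consider each.
Placing it in house 2 leads to a contradiction, so it's in house 1.
By clue 2, the Brazilian is in house 2.
House 3's nationality must be Swede (nothing else left).
From clue 3, the person with the topaz must be in house 3.
House 2 gemstone: only peridot fits.
So: house 1 = ruby/Canadian, house 2 = peridot/Brazilian, house 3 = topaz/Swede.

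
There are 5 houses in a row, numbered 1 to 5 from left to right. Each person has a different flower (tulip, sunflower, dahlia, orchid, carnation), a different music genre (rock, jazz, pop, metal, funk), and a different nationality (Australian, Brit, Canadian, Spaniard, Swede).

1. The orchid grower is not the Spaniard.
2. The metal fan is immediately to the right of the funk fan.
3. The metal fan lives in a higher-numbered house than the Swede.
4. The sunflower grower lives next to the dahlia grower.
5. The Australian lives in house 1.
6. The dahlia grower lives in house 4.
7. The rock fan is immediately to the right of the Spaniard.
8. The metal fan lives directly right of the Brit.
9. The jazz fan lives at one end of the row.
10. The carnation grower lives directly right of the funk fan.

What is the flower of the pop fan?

tulip

By clue 5, the Australian is in house 1.
Clue 6 places the dahlia grower in house 4.
House 5's nationality must be Canadian (nothing else left).
The carnation grower is narrowed to house 3 or 5; consider each.
Placing it in house 3 leads to a contradiction, so it's in house 5.
The funk fan is in house 4 (clue 10).
So house 2 gets pop for music genre.
By clue 2, the metal fan is in house 5.
Clue 8: the Brit is in house 4.
House 3 flower: only sunflower fits.
House 1 music genre: only jazz fits.
That leaves rock as the music genre for house 3.
House 2's nationality must be Spaniard (nothing else left).
That leaves Swede as the nationality for house 3.
The orchid grower is in house 1 (clue 1).
House 2 flower: only tulip fits.
So: house 1 = orchid/jazz/Australian, house 2 = tulip/pop/Spaniard, house 3 = sunflower/rock/Swede, house 4 = dahlia/funk/Brit, house 5 = carnation/metal/Canadian.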